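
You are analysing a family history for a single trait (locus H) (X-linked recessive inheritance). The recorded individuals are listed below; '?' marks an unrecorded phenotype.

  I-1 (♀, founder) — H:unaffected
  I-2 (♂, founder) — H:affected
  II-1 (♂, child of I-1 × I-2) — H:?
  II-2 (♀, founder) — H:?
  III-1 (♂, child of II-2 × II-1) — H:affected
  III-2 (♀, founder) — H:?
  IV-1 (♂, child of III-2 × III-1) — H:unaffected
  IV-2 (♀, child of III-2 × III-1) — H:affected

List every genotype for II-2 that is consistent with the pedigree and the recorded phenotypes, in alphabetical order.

H/I-1 un ·: X^HX^H|X^HX^h
H/I-2 aff ·: X^hY
H/II-1 ? I-1×I-2: X^HY|X^hY
H/II-2 ? ·: X^HX^h|X^hX^h
H/III-1 aff II-2×II-1: X^hY
H/III-2 ? ·: X^HX^h
H/IV-1 un III-2×III-1: X^HY
H/IV-2 aff III-2×III-1: X^hX^h
⇒ H over [I-1,I-2,II-1,II-2,III-1,III-2,IV-1,IV-2]: 6 consistent

II-2 ∈ {X^HX^h, X^hX^h}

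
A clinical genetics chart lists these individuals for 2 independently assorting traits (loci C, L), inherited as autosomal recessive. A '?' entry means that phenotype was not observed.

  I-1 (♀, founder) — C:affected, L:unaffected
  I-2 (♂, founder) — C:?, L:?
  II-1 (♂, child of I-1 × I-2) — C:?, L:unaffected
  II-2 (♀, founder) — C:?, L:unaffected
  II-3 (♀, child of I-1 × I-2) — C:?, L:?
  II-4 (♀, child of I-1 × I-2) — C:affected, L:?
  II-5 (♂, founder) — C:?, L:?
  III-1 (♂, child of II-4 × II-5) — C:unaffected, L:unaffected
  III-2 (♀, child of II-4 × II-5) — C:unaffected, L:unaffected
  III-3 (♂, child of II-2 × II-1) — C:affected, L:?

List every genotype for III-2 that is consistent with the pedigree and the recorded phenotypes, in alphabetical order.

C/I-1 aff ·: cc
C/I-2 ? ·: Cc|cc
C/II-1 ? I-1×I-2: Cc|cc
C/II-2 ? ·: Cc|cc
C/II-3 ? I-1×I-2: Cc|cc
C/II-4 aff I-1×I-2: cc
C/II-5 ? ·: CC|Cc
C/III-1 un II-4×II-5: Cc
C/III-2 un II-4×II-5: Cc
C/III-3 aff II-2×II-1: cc
⇒ C over [I-1,I-2,II-1,II-2,II-3,II-4,II-5,III-1,III-2,III-3]: 20 consistent
L/I-1 un ·: LL|Ll
L/I-2 ? ·: LL|Ll|ll
L/II-1 un I-1×I-2: LL|Ll
L/II-2 un ·: LL|Ll
L/II-3 ? I-1×I-2: LL|Ll|ll
L/II-4 ? I-1×I-2: LL|Ll|ll
L/II-5 ? ·: LL|Ll|ll
L/III-1 un II-4×II-5: LL|Ll
L/III-2 un II-4×II-5: LL|Ll
L/III-3 ? II-2×II-1: LL|Ll|ll
⇒ L over [I-1,I-2,II-1,II-2,II-3,II-4,II-5,III-1,III-2,III-3]: 1061 consistent

III-2 ∈ {Cc LL, Cc Ll}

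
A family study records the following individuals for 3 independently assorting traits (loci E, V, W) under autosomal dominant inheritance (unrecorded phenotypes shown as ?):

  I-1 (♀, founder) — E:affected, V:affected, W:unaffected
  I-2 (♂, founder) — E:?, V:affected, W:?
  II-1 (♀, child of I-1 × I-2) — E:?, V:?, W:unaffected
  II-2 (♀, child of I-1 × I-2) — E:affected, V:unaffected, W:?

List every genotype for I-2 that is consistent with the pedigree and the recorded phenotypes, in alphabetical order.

I-2 ∈ {EE Vv Ww, EE Vv ww, Ee Vv Ww, Ee Vv ww, ee Vv Ww, ee Vv ww}

E/I-1 aff ·: Ee|EE
E/I-2 ? ·: ee|Ee|EE
E/II-1 ? I-1×I-2: ee|Ee|EE
E/II-2 aff I-1×I-2: Ee|EE
⇒ E over [I-1,I-2,II-1,II-2]: 18 consistent
V/I-1 aff ·: Vv
V/I-2 aff ·: Vv
V/II-1 ? I-1×I-2: vv|Vv|VV
V/II-2 un I-1×I-2: vv
⇒ V over [I-1,I-2,II-1,II-2]: 3 consistent
W/I-1 un ·: ww
W/I-2 ? ·: ww|Ww
W/II-1 un I-1×I-2: ww
W/II-2 ? I-1×I-2: ww|Ww
⇒ W over [I-1,I-2,II-1,II-2]: 3 consistent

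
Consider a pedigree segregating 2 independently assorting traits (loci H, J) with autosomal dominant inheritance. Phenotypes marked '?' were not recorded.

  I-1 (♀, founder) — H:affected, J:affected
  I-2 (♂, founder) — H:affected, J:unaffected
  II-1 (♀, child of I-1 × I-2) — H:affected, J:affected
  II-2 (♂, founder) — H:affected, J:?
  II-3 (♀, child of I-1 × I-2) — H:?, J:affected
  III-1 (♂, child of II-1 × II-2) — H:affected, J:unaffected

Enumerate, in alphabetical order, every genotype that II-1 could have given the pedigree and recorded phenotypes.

H/I-1 aff ·: Hh|HH
H/I-2 aff ·: Hh|HH
H/II-1 aff I-1×I-2: Hh|HH
H/II-2 aff ·: Hh|HH
H/II-3 ? I-1×I-2: hh|Hh|HH
H/III-1 aff II-1×II-2: Hh|HH
⇒ H over [I-1,I-2,II-1,II-2,II-3,III-1]: 52 consistent
J/I-1 aff ·: Jj|JJ
J/I-2 un ·: jj
J/II-1 aff I-1×I-2: Jj
J/II-2 ? ·: jj|Jj
J/II-3 aff I-1×I-2: Jj
J/III-1 un II-1×II-2: jj
⇒ J over [I-1,I-2,II-1,II-2,II-3,III-1]: 4 consistent

II-1 ∈ {HH Jj, Hh Jj}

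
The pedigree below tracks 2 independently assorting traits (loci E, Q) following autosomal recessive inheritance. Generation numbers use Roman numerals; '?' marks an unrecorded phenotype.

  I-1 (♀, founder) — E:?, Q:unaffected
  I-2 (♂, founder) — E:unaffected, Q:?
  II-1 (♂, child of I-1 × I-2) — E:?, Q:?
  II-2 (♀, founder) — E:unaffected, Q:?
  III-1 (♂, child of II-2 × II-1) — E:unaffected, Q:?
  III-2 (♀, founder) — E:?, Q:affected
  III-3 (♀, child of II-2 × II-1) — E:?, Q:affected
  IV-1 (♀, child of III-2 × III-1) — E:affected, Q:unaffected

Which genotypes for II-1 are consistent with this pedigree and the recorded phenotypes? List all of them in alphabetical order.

II-1 ∈ {EE Qq, EE qq, Ee Qq, Ee qq, ee Qq, ee qq}

E/I-1 ? ·: EE|Ee|ee
E/I-2 un ·: EE|Ee
E/II-1 ? I-1×I-2: EE|Ee|ee
E/II-2 un ·: EE|Ee
E/III-1 un II-2×II-1: Ee
E/III-2 ? ·: Ee|ee
E/III-3 ? II-2×II-1: EE|Ee|ee
E/IV-1 aff III-2×III-1: ee
⇒ E over [I-1,I-2,II-1,II-2,III-1,III-2,III-3,IV-1]: 78 consistent
Q/I-1 un ·: QQ|Qq
Q/I-2 ? ·: QQ|Qq|qq
Q/II-1 ? I-1×I-2: Qq|qq
Q/II-2 ? ·: Qq|qq
Q/III-1 ? II-2×II-1: QQ|Qq
Q/III-2 aff ·: qq
Q/III-3 aff II-2×II-1: qq
Q/IV-1 un III-2×III-1: Qq
⇒ Q over [I-1,I-2,II-1,II-2,III-1,III-2,III-3,IV-1]: 17 consistent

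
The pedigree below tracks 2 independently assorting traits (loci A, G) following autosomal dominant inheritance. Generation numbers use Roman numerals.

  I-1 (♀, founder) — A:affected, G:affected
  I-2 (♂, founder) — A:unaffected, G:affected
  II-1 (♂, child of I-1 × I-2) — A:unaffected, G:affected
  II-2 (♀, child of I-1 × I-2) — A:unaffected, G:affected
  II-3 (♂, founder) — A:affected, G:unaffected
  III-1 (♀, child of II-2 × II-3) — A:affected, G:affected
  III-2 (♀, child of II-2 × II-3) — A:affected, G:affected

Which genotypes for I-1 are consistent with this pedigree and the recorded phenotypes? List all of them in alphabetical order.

A/I-1 aff ·: Aa
A/I-2 un ·: aa
A/II-1 un I-1×I-2: aa
A/II-2 un I-1×I-2: aa
A/II-3 aff ·: Aa|AA
A/III-1 aff II-2×II-3: Aa
A/III-2 aff II-2×II-3: Aa
⇒ A over [I-1,I-2,II-1,II-2,II-3,III-1,III-2]: 2 consistent
G/I-1 aff ·: Gg|GG
G/I-2 aff ·: Gg|GG
G/II-1 aff I-1×I-2: Gg|GG
G/II-2 aff I-1×I-2: Gg|GG
G/II-3 un ·: gg
G/III-1 aff II-2×II-3: Gg
G/III-2 aff II-2×II-3: Gg
⇒ G over [I-1,I-2,II-1,II-2,II-3,III-1,III-2]: 13 consistent

I-1 ∈ {Aa GG, Aa Gg}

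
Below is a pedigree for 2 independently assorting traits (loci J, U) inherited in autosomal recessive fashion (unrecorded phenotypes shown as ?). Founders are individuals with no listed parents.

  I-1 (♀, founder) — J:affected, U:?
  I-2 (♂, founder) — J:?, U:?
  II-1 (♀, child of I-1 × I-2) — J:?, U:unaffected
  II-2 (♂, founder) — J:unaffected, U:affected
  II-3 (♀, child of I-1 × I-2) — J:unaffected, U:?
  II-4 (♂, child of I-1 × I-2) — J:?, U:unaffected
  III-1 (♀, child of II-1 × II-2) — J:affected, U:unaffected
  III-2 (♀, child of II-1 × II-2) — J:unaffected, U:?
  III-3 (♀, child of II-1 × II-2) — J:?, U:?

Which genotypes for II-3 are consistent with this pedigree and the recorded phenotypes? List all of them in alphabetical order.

II-3 ∈ {Jj UU, Jj Uu, Jj uu}

J/I-1 aff ·: jj
J/I-2 ? ·: JJ|Jj
J/II-1 ? I-1×I-2: Jj|jj
J/II-2 un ·: Jj
J/II-3 un I-1×I-2: Jj
J/II-4 ? I-1×I-2: Jj|jj
J/III-1 aff II-1×II-2: jj
J/III-2 un II-1×II-2: JJ|Jj
J/III-3 ? II-1×II-2: JJ|Jj|jj
⇒ J over [I-1,I-2,II-1,II-2,II-3,II-4,III-1,III-2,III-3]: 22 consistent
U/I-1 ? ·: UU|Uu|uu
U/I-2 ? ·: UU|Uu|uu
U/II-1 un I-1×I-2: UU|Uu
U/II-2 aff ·: uu
U/II-3 ? I-1×I-2: UU|Uu|uu
U/II-4 un I-1×I-2: UU|Uu
U/III-1 un II-1×II-2: Uu
U/III-2 ? II-1×II-2: Uu|uu
U/III-3 ? II-1×II-2: Uu|uu
⇒ U over [I-1,I-2,II-1,II-2,II-3,II-4,III-1,III-2,III-3]: 95 consistent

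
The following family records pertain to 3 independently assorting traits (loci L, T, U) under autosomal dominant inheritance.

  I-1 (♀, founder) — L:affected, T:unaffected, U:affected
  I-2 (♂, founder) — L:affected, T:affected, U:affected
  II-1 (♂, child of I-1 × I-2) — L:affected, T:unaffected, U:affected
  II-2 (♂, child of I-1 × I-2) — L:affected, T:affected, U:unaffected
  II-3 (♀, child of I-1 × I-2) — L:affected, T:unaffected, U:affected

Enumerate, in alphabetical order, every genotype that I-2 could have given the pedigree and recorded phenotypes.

I-2 ∈ {LL Tt Uu, Ll Tt Uu}

L/I-1 aff ·: Ll|LL
L/I-2 aff ·: Ll|LL
L/II-1 aff I-1×I-2: Ll|LL
L/II-2 aff I-1×I-2: Ll|LL
L/II-3 aff I-1×I-2: Ll|LL
⇒ L over [I-1,I-2,II-1,II-2,II-3]: 25 consistent
T/I-1 un ·: tt
T/I-2 aff ·: Tt
T/II-1 un I-1×I-2: tt
T/II-2 aff I-1×I-2: Tt
T/II-3 un I-1×I-2: tt
⇒ T over [I-1,I-2,II-1,II-2,II-3]: 1 consistent
U/I-1 aff ·: Uu
U/I-2 aff ·: Uu
U/II-1 aff I-1×I-2: Uu|UU
U/II-2 un I-1×I-2: uu
U/II-3 aff I-1×I-2: Uu|UU
⇒ U over [I-1,I-2,II-1,II-2,II-3]: 4 consistent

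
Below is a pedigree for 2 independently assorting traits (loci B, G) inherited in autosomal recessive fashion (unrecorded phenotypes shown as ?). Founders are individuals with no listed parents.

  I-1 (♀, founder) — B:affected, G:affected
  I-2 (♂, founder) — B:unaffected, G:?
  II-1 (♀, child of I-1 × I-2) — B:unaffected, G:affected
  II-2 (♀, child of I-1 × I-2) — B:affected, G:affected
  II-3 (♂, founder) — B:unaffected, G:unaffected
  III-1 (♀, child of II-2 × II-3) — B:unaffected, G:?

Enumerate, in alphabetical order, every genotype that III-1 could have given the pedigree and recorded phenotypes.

III-1 ∈ {Bb Gg, Bb gg}

B/I-1 aff ·: bb
B/I-2 un ·: Bb
B/II-1 un I-1×I-2: Bb
B/II-2 aff I-1×I-2: bb
B/II-3 un ·: BB|Bb
B/III-1 un II-2×II-3: Bb
⇒ B over [I-1,I-2,II-1,II-2,II-3,III-1]: 2 consistent
G/I-1 aff ·: gg
G/I-2 ? ·: Gg|gg
G/II-1 aff I-1×I-2: gg
G/II-2 aff I-1×I-2: gg
G/II-3 un ·: GG|Gg
G/III-1 ? II-2×II-3: Gg|gg
⇒ G over [I-1,I-2,II-1,II-2,II-3,III-1]: 6 consistent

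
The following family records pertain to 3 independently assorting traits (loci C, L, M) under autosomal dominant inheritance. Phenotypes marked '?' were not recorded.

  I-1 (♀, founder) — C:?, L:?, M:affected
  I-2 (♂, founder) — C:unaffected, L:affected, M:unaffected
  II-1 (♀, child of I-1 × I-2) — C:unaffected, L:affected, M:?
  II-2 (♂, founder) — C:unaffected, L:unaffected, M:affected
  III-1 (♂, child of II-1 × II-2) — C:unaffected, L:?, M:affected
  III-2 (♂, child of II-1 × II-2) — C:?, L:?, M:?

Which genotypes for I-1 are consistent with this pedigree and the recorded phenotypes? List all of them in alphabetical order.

I-1 ∈ {Cc LL MM, Cc LL Mm, Cc Ll MM, Cc Ll Mm, Cc ll MM, Cc ll Mm, cc LL MM, cc LL Mm, cc Ll MM, cc Ll Mm, cc ll MM, cc ll Mm}

C/I-1 ? ·: cc|Cc
C/I-2 un ·: cc
C/II-1 un I-1×I-2: cc
C/II-2 un ·: cc
C/III-1 un II-1×II-2: cc
C/III-2 ? II-1×II-2: cc
⇒ C over [I-1,I-2,II-1,II-2,III-1,III-2]: 2 consistent
L/I-1 ? ·: ll|Ll|LL
L/I-2 aff ·: Ll|LL
L/II-1 aff I-1×I-2: Ll|LL
L/II-2 un ·: ll
L/III-1 ? II-1×II-2: ll|Ll
L/III-2 ? II-1×II-2: ll|Ll
⇒ L over [I-1,I-2,II-1,II-2,III-1,III-2]: 24 consistent
M/I-1 aff ·: Mm|MM
M/I-2 un ·: mm
M/II-1 ? I-1×I-2: mm|Mm
M/II-2 aff ·: Mm|MM
M/III-1 aff II-1×II-2: Mm|MM
M/III-2 ? II-1×II-2: mm|Mm|MM
⇒ M over [I-1,I-2,II-1,II-2,III-1,III-2]: 23 consistent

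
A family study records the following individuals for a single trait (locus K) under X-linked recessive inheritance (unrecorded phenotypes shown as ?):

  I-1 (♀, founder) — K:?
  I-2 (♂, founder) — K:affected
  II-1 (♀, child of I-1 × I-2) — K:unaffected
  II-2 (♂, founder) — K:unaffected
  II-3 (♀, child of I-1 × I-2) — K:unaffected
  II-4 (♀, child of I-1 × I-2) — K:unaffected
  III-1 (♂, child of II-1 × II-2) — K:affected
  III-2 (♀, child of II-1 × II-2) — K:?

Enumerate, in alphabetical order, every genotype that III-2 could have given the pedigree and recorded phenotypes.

III-2 ∈ {X^KX^K, X^KX^k}

K/I-1 ? ·: X^KX^K|X^KX^k
K/I-2 aff ·: X^kY
K/II-1 un I-1×I-2: X^KX^k
K/II-2 un ·: X^KY
K/II-3 un I-1×I-2: X^KX^k
K/II-4 un I-1×I-2: X^KX^k
K/III-1 aff II-1×II-2: X^kY
K/III-2 ? II-1×II-2: X^KX^K|X^KX^k
⇒ K over [I-1,I-2,II-1,II-2,II-3,II-4,III-1,III-2]: 4 consistent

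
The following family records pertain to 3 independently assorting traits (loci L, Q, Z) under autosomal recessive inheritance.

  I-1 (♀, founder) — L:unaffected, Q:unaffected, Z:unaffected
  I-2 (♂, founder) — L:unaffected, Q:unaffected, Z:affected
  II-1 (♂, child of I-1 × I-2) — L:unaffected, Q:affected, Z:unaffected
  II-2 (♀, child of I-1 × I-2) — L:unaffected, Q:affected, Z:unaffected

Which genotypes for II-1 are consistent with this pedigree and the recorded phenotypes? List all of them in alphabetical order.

L/I-1 un ·: LL|Ll
L/I-2 un ·: LL|Ll
L/II-1 un I-1×I-2: LL|Ll
L/II-2 un I-1×I-2: LL|Ll
⇒ L over [I-1,I-2,II-1,II-2]: 13 consistent
Q/I-1 un ·: Qq
Q/I-2 un ·: Qq
Q/II-1 aff I-1×I-2: qq
Q/II-2 aff I-1×I-2: qq
⇒ Q over [I-1,I-2,II-1,II-2]: 1 consistent
Z/I-1 un ·: ZZ|Zz
Z/I-2 aff ·: zz
Z/II-1 un I-1×I-2: Zz
Z/II-2 un I-1×I-2: Zz
⇒ Z over [I-1,I-2,II-1,II-2]: 2 consistent

II-1 ∈ {LL qq Zz, Ll qq Zz}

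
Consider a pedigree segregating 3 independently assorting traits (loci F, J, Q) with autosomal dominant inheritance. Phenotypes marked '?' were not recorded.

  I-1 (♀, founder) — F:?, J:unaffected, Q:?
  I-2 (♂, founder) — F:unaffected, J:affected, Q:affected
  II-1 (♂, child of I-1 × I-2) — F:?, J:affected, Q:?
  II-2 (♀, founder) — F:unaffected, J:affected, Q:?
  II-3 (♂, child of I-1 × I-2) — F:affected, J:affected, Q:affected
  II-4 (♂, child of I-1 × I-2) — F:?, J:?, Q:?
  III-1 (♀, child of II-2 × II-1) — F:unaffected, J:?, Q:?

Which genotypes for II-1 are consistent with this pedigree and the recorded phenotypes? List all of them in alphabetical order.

II-1 ∈ {Ff Jj QQ, Ff Jj Qq, Ff Jj qq, ff Jj QQ, ff Jj Qq, ff Jj qq}

F/I-1 ? ·: Ff|FF
F/I-2 un ·: ff
F/II-1 ? I-1×I-2: ff|Ff
F/II-2 un ·: ff
F/II-3 aff I-1×I-2: Ff
F/II-4 ? I-1×I-2: ff|Ff
F/III-1 un II-2×II-1: ff
⇒ F over [I-1,I-2,II-1,II-2,II-3,II-4,III-1]: 5 consistent
J/I-1 un ·: jj
J/I-2 aff ·: Jj|JJ
J/II-1 aff I-1×I-2: Jj
J/II-2 aff ·: Jj|JJ
J/II-3 aff I-1×I-2: Jj
J/II-4 ? I-1×I-2: jj|Jj
J/III-1 ? II-2×II-1: jj|Jj|JJ
⇒ J over [I-1,I-2,II-1,II-2,II-3,II-4,III-1]: 15 consistent
Q/I-1 ? ·: qq|Qq|QQ
Q/I-2 aff ·: Qq|QQ
Q/II-1 ? I-1×I-2: qq|Qq|QQ
Q/II-2 ? ·: qq|Qq|QQ
Q/II-3 aff I-1×I-2: Qq|QQ
Q/II-4 ? I-1×I-2: qq|Qq|QQ
Q/III-1 ? II-2×II-1: qq|Qq|QQ
⇒ Q over [I-1,I-2,II-1,II-2,II-3,II-4,III-1]: 211 consistent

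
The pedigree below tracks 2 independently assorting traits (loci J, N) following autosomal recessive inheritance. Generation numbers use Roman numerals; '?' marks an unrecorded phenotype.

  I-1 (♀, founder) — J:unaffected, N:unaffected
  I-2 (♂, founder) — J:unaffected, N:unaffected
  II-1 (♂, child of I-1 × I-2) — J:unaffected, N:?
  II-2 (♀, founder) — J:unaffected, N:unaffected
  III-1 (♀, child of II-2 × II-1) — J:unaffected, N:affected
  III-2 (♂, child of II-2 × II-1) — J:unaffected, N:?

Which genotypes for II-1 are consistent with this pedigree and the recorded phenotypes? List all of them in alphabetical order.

J/I-1 un ·: JJ|Jj
J/I-2 un ·: JJ|Jj
J/II-1 un I-1×I-2: JJ|Jj
J/II-2 un ·: JJ|Jj
J/III-1 un II-2×II-1: JJ|Jj
J/III-2 un II-2×II-1: JJ|Jj
⇒ J over [I-1,I-2,II-1,II-2,III-1,III-2]: 44 consistent
N/I-1 un ·: NN|Nn
N/I-2 un ·: NN|Nn
N/II-1 ? I-1×I-2: Nn|nn
N/II-2 un ·: Nn
N/III-1 aff II-2×II-1: nn
N/III-2 ? II-2×II-1: NN|Nn|nn
⇒ N over [I-1,I-2,II-1,II-2,III-1,III-2]: 11 consistent

II-1 ∈ {JJ Nn, JJ nn, Jj Nn, Jj nn}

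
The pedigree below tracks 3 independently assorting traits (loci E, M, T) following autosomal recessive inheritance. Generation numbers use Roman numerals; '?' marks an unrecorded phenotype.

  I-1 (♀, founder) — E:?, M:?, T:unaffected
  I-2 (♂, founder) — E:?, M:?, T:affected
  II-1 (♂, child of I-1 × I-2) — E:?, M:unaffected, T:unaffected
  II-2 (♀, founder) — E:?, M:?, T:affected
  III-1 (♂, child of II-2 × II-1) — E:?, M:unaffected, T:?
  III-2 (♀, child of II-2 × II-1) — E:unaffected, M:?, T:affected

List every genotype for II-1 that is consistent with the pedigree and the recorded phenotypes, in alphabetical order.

II-1 ∈ {EE MM Tt, EE Mm Tt, Ee MM Tt, Ee Mm Tt, ee MM Tt, ee Mm Tt}

E/I-1 ? ·: EE|Ee|ee
E/I-2 ? ·: EE|Ee|ee
E/II-1 ? I-1×I-2: EE|Ee|ee
E/II-2 ? ·: EE|Ee|ee
E/III-1 ? II-2×II-1: EE|Ee|ee
E/III-2 un II-2×II-1: EE|Ee
⇒ E over [I-1,I-2,II-1,II-2,III-1,III-2]: 120 consistent
M/I-1 ? ·: MM|Mm|mm
M/I-2 ? ·: MM|Mm|mm
M/II-1 un I-1×I-2: MM|Mm
M/II-2 ? ·: MM|Mm|mm
M/III-1 un II-2×II-1: MM|Mm
M/III-2 ? II-2×II-1: MM|Mm|mm
⇒ M over [I-1,I-2,II-1,II-2,III-1,III-2]: 108 consistent
T/I-1 un ·: TT|Tt
T/I-2 aff ·: tt
T/II-1 un I-1×I-2: Tt
T/II-2 aff ·: tt
T/III-1 ? II-2×II-1: Tt|tt
T/III-2 aff II-2×II-1: tt
⇒ T over [I-1,I-2,II-1,II-2,III-1,III-2]: 4 consistent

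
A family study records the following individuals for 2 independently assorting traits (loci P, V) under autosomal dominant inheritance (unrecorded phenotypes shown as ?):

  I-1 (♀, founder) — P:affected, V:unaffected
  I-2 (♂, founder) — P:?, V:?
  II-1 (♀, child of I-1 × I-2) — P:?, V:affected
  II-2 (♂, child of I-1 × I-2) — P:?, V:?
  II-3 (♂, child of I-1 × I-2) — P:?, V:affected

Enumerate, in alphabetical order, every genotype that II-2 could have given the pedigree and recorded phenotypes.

II-2 ∈ {PP Vv, PP vv, Pp Vv, Pp vv, pp Vv, pp vv}

P/I-1 aff ·: Pp|PP
P/I-2 ? ·: pp|Pp|PP
P/II-1 ? I-1×I-2: pp|Pp|PP
P/II-2 ? I-1×I-2: pp|Pp|PP
P/II-3 ? I-1×I-2: pp|Pp|PP
⇒ P over [I-1,I-2,II-1,II-2,II-3]: 53 consistent
V/I-1 un ·: vv
V/I-2 ? ·: Vv|VV
V/II-1 aff I-1×I-2: Vv
V/II-2 ? I-1×I-2: vv|Vv
V/II-3 aff I-1×I-2: Vv
⇒ V over [I-1,I-2,II-1,II-2,II-3]: 3 consistent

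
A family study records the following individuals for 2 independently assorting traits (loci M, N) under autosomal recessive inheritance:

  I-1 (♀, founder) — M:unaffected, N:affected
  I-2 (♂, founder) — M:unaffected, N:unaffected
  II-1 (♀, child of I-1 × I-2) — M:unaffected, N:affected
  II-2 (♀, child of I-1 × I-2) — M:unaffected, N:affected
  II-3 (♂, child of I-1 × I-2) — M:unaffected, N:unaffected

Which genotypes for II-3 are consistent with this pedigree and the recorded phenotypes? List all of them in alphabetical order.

II-3 ∈ {MM Nn, Mm Nn}

M/I-1 un ·: MM|Mm
M/I-2 un ·: MM|Mm
M/II-1 un I-1×I-2: MM|Mm
M/II-2 un I-1×I-2: MM|Mm
M/II-3 un I-1×I-2: MM|Mm
⇒ M over [I-1,I-2,II-1,II-2,II-3]: 25 consistent
N/I-1 aff ·: nn
N/I-2 un ·: Nn
N/II-1 aff I-1×I-2: nn
N/II-2 aff I-1×I-2: nn
N/II-3 un I-1×I-2: Nn
⇒ N over [I-1,I-2,II-1,II-2,II-3]: 1 consistent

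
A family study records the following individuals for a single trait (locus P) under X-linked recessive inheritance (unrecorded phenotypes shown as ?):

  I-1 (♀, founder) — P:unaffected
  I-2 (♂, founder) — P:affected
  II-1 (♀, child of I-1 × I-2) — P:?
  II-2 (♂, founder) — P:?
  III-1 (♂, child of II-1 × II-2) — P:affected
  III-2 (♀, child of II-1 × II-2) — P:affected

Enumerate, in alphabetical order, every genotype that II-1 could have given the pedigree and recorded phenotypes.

II-1 ∈ {X^PX^p, X^pX^p}

P/I-1 un ·: X^PX^P|X^PX^p
P/I-2 aff ·: X^pY
P/II-1 ? I-1×I-2: X^PX^p|X^pX^p
P/II-2 ? ·: X^pY
P/III-1 aff II-1×II-2: X^pY
P/III-2 aff II-1×II-2: X^pX^p
⇒ P over [I-1,I-2,II-1,II-2,III-1,III-2]: 3 consistent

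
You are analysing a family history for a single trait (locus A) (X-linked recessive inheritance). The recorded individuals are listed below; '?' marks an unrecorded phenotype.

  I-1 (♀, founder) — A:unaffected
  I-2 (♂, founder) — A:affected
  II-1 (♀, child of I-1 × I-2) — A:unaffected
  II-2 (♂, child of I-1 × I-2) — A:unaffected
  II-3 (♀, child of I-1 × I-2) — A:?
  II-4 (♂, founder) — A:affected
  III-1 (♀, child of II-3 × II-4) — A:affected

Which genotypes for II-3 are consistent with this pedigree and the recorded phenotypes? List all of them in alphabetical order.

II-3 ∈ {X^AX^a, X^aX^a}

A/I-1 un ·: X^AX^A|X^AX^a
A/I-2 aff ·: X^aY
A/II-1 un I-1×I-2: X^AX^a
A/II-2 un I-1×I-2: X^AY
A/II-3 ? I-1×I-2: X^AX^a|X^aX^a
A/II-4 aff ·: X^aY
A/III-1 aff II-3×II-4: X^aX^a
⇒ A over [I-1,I-2,II-1,II-2,II-3,II-4,III-1]: 3 consistent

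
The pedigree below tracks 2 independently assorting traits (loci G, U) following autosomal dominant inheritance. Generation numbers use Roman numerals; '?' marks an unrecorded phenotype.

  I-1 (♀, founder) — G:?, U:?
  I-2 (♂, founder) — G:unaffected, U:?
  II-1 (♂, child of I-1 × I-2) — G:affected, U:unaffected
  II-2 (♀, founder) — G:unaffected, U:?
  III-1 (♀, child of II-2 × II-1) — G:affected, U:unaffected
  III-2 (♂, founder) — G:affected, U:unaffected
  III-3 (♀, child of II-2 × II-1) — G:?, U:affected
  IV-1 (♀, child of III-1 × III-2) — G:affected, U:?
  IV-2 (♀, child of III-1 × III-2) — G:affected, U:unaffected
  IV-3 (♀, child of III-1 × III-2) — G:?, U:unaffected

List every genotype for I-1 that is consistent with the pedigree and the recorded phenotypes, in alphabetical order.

I-1 ∈ {GG Uu, GG uu, Gg Uu, Gg uu}

G/I-1 ? ·: Gg|GG
G/I-2 un ·: gg
G/II-1 aff I-1×I-2: Gg
G/II-2 un ·: gg
G/III-1 aff II-2×II-1: Gg
G/III-2 aff ·: Gg|GG
G/III-3 ? II-2×II-1: gg|Gg
G/IV-1 aff III-1×III-2: Gg|GG
G/IV-2 aff III-1×III-2: Gg|GG
G/IV-3 ? III-1×III-2: gg|Gg|GG
⇒ G over [I-1,I-2,II-1,II-2,III-1,III-2,III-3,IV-1,IV-2,IV-3]: 80 consistent
U/I-1 ? ·: uu|Uu
U/I-2 ? ·: uu|Uu
U/II-1 un I-1×I-2: uu
U/II-2 ? ·: Uu
U/III-1 un II-2×II-1: uu
U/III-2 un ·: uu
U/III-3 aff II-2×II-1: Uu
U/IV-1 ? III-1×III-2: uu
U/IV-2 un III-1×III-2: uu
U/IV-3 un III-1×III-2: uu
⇒ U over [I-1,I-2,II-1,II-2,III-1,III-2,III-3,IV-1,IV-2,IV-3]: 4 consistent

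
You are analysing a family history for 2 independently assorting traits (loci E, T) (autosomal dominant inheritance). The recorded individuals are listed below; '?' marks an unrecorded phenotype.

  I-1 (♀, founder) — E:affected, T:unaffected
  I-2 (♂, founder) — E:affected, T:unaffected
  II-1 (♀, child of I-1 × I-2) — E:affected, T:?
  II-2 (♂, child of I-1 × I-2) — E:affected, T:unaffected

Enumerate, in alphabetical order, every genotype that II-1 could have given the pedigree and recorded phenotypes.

E/I-1 aff ·: Ee|EE
E/I-2 aff ·: Ee|EE
E/II-1 aff I-1×I-2: Ee|EE
E/II-2 aff I-1×I-2: Ee|EE
⇒ E over [I-1,I-2,II-1,II-2]: 13 consistent
T/I-1 un ·: tt
T/I-2 un ·: tt
T/II-1 ? I-1×I-2: tt
T/II-2 un I-1×I-2: tt
⇒ T over [I-1,I-2,II-1,II-2]: 1 consistent

II-1 ∈ {EE tt, Ee tt}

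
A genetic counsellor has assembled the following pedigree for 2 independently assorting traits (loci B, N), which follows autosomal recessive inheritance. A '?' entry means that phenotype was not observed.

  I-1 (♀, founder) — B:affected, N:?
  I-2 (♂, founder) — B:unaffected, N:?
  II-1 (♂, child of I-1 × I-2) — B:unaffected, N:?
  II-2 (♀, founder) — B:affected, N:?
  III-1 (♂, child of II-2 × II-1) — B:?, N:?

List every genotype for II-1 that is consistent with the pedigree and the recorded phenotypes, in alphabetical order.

II-1 ∈ {Bb NN, Bb Nn, Bb nn}

B/I-1 aff ·: bb
B/I-2 un ·: BB|Bb
B/II-1 un I-1×I-2: Bb
B/II-2 aff ·: bb
B/III-1 ? II-2×II-1: Bb|bb
⇒ B over [I-1,I-2,II-1,II-2,III-1]: 4 consistent
N/I-1 ? ·: NN|Nn|nn
N/I-2 ? ·: NN|Nn|nn
N/II-1 ? I-1×I-2: NN|Nn|nn
N/II-2 ? ·: NN|Nn|nn
N/III-1 ? II-2×II-1: NN|Nn|nn
⇒ N over [I-1,I-2,II-1,II-2,III-1]: 81 consistent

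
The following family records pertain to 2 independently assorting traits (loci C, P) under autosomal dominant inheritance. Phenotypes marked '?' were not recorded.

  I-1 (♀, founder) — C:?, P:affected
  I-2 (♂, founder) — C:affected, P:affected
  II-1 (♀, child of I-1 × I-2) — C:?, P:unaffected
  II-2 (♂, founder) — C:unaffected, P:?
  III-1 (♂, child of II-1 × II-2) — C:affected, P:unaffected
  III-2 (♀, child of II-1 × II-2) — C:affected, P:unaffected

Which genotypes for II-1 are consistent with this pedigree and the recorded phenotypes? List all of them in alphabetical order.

C/I-1 ? ·: cc|Cc|CC
C/I-2 aff ·: Cc|CC
C/II-1 ? I-1×I-2: Cc|CC
C/II-2 un ·: cc
C/III-1 aff II-1×II-2: Cc
C/III-2 aff II-1×II-2: Cc
⇒ C over [I-1,I-2,II-1,II-2,III-1,III-2]: 9 consistent
P/I-1 aff ·: Pp
P/I-2 aff ·: Pp
P/II-1 un I-1×I-2: pp
P/II-2 ? ·: pp|Pp
P/III-1 un II-1×II-2: pp
P/III-2 un II-1×II-2: pp
⇒ P over [I-1,I-2,II-1,II-2,III-1,III-2]: 2 consistent

II-1 ∈ {CC pp, Cc pp}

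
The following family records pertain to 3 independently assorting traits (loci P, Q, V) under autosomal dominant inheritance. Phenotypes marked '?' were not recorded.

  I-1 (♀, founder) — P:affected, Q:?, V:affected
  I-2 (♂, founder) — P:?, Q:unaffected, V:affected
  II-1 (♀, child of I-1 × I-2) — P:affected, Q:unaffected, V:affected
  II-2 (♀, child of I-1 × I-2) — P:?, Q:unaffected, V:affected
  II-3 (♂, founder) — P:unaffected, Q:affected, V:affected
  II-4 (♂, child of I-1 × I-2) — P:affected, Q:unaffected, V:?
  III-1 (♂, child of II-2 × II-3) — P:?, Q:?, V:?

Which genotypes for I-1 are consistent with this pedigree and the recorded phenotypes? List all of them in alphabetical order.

P/I-1 aff ·: Pp|PP
P/I-2 ? ·: pp|Pp|PP
P/II-1 aff I-1×I-2: Pp|PP
P/II-2 ? I-1×I-2: pp|Pp|PP
P/II-3 un ·: pp
P/II-4 aff I-1×I-2: Pp|PP
P/III-1 ? II-2×II-3: pp|Pp
⇒ P over [I-1,I-2,II-1,II-2,II-3,II-4,III-1]: 46 consistent
Q/I-1 ? ·: qq|Qq
Q/I-2 un ·: qq
Q/II-1 un I-1×I-2: qq
Q/II-2 un I-1×I-2: qq
Q/II-3 aff ·: Qq|QQ
Q/II-4 un I-1×I-2: qq
Q/III-1 ? II-2×II-3: qq|Qq
⇒ Q over [I-1,I-2,II-1,II-2,II-3,II-4,III-1]: 6 consistent
V/I-1 aff ·: Vv|VV
V/I-2 aff ·: Vv|VV
V/II-1 aff I-1×I-2: Vv|VV
V/II-2 aff I-1×I-2: Vv|VV
V/II-3 aff ·: Vv|VV
V/II-4 ? I-1×I-2: vv|Vv|VV
V/III-1 ? II-2×II-3: vv|Vv|VV
⇒ V over [I-1,I-2,II-1,II-2,II-3,II-4,III-1]: 115 consistent

I-1 ∈ {PP Qq VV, PP Qq Vv, PP qq VV, PP qq Vv, Pp Qq VV, Pp Qq Vv, Pp qq VV, Pp qq Vv}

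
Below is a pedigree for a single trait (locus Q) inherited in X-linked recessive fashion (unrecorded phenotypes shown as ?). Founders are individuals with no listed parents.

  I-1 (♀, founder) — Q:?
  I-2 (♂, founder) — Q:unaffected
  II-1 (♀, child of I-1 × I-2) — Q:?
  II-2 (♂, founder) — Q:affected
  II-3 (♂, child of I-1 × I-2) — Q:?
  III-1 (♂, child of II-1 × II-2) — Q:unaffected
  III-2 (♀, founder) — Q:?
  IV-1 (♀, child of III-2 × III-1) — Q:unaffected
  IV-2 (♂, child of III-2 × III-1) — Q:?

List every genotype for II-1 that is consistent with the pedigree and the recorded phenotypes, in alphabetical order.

Q/I-1 ? ·: X^QX^Q|X^QX^q|X^qX^q
Q/I-2 un ·: X^QY
Q/II-1 ? I-1×I-2: X^QX^Q|X^QX^q
Q/II-2 aff ·: X^qY
Q/II-3 ? I-1×I-2: X^QY|X^qY
Q/III-1 un II-1×II-2: X^QY
Q/III-2 ? ·: X^QX^Q|X^QX^q|X^qX^q
Q/IV-1 un III-2×III-1: X^QX^Q|X^QX^q
Q/IV-2 ? III-2×III-1: X^QY|X^qY
⇒ Q over [I-1,I-2,II-1,II-2,II-3,III-1,III-2,IV-1,IV-2]: 36 consistent

II-1 ∈ {X^QX^Q, X^QX^q}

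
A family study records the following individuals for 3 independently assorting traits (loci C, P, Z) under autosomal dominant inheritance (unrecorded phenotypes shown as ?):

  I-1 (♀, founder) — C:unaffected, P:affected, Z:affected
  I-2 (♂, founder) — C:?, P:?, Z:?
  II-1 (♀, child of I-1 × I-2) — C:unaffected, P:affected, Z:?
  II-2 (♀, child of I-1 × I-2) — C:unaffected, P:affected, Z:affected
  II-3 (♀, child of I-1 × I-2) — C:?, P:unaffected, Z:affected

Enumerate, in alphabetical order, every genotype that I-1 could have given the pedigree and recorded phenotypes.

I-1 ∈ {cc Pp ZZ, cc Pp Zz}

C/I-1 un ·: cc
C/I-2 ? ·: cc|Cc
C/II-1 un I-1×I-2: cc
C/II-2 un I-1×I-2: cc
C/II-3 ? I-1×I-2: cc|Cc
⇒ C over [I-1,I-2,II-1,II-2,II-3]: 3 consistent
P/I-1 aff ·: Pp
P/I-2 ? ·: pp|Pp
P/II-1 aff I-1×I-2: Pp|PP
P/II-2 aff I-1×I-2: Pp|PP
P/II-3 un I-1×I-2: pp
⇒ P over [I-1,I-2,II-1,II-2,II-3]: 5 consistent
Z/I-1 aff ·: Zz|ZZ
Z/I-2 ? ·: zz|Zz|ZZ
Z/II-1 ? I-1×I-2: zz|Zz|ZZ
Z/II-2 aff I-1×I-2: Zz|ZZ
Z/II-3 aff I-1×I-2: Zz|ZZ
⇒ Z over [I-1,I-2,II-1,II-2,II-3]: 32 consistent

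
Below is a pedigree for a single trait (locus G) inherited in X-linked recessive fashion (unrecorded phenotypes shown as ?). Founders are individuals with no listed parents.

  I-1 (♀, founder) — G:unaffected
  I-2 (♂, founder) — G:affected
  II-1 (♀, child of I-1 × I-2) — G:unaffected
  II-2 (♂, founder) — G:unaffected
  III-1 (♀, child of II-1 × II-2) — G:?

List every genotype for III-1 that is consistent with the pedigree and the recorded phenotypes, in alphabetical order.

G/I-1 un ·: X^GX^G|X^GX^g
G/I-2 aff ·: X^gY
G/II-1 un I-1×I-2: X^GX^g
G/II-2 un ·: X^GY
G/III-1 ? II-1×II-2: X^GX^G|X^GX^g
⇒ G over [I-1,I-2,II-1,II-2,III-1]: 4 consistent

III-1 ∈ {X^GX^G, X^GX^g}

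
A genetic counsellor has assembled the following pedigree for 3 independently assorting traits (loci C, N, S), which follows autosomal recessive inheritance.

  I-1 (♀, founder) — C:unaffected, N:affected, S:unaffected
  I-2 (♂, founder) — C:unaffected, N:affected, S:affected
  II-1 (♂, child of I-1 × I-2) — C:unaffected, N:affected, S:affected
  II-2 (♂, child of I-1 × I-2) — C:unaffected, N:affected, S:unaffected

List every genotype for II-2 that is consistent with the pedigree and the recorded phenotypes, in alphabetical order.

C/I-1 un ·: CC|Cc
C/I-2 un ·: CC|Cc
C/II-1 un I-1×I-2: CC|Cc
C/II-2 un I-1×I-2: CC|Cc
⇒ C over [I-1,I-2,II-1,II-2]: 13 consistent
N/I-1 aff ·: nn
N/I-2 aff ·: nn
N/II-1 aff I-1×I-2: nn
N/II-2 aff I-1×I-2: nn
⇒ N over [I-1,I-2,II-1,II-2]: 1 consistent
S/I-1 un ·: Ss
S/I-2 aff ·: ss
S/II-1 aff I-1×I-2: ss
S/II-2 un I-1×I-2: Ss
⇒ S over [I-1,I-2,II-1,II-2]: 1 consistent

II-2 ∈ {CC nn Ss, Cc nn Ss}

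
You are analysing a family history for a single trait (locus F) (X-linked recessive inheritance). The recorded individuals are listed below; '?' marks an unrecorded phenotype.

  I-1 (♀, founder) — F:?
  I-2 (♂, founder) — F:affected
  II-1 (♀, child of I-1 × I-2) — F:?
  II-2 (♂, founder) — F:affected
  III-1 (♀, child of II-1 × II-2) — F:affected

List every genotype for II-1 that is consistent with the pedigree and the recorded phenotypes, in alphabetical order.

II-1 ∈ {X^FX^f, X^fX^f}

F/I-1 ? ·: X^FX^F|X^FX^f|X^fX^f
F/I-2 aff ·: X^fY
F/II-1 ? I-1×I-2: X^FX^f|X^fX^f
F/II-2 aff ·: X^fY
F/III-1 aff II-1×II-2: X^fX^f
⇒ F over [I-1,I-2,II-1,II-2,III-1]: 4 consistent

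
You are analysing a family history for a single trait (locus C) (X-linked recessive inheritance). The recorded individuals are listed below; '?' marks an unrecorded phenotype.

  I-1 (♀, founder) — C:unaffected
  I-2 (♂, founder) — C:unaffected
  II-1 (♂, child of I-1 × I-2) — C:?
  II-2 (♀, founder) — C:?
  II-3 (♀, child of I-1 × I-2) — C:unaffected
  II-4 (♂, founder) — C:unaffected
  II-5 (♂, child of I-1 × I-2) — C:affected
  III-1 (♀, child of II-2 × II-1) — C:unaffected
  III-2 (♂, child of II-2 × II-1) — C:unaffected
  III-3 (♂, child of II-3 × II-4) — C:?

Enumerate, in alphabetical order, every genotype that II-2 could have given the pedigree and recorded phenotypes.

C/I-1 un ·: X^CX^c
C/I-2 un ·: X^CY
C/II-1 ? I-1×I-2: X^CY|X^cY
C/II-2 ? ·: X^CX^C|X^CX^c
C/II-3 un I-1×I-2: X^CX^C|X^CX^c
C/II-4 un ·: X^CY
C/II-5 aff I-1×I-2: X^cY
C/III-1 un II-2×II-1: X^CX^C|X^CX^c
C/III-2 un II-2×II-1: X^CY
C/III-3 ? II-3×II-4: X^CY|X^cY
⇒ C over [I-1,I-2,II-1,II-2,II-3,II-4,II-5,III-1,III-2,III-3]: 15 consistent

II-2 ∈ {X^CX^C, X^CX^c}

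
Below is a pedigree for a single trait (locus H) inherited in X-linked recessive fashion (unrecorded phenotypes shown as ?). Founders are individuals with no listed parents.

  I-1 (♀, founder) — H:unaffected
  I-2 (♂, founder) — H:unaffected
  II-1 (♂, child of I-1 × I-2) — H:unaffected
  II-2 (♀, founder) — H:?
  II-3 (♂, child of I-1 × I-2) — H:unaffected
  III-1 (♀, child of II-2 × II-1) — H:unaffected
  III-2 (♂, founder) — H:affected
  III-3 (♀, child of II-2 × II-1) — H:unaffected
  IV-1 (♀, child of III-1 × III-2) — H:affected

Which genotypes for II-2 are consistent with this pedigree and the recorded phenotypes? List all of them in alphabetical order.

II-2 ∈ {X^HX^h, X^hX^h}

H/I-1 un ·: X^HX^H|X^HX^h
H/I-2 un ·: X^HY
H/II-1 un I-1×I-2: X^HY
H/II-2 ? ·: X^HX^h|X^hX^h
H/II-3 un I-1×I-2: X^HY
H/III-1 un II-2×II-1: X^HX^h
H/III-2 aff ·: X^hY
H/III-3 un II-2×II-1: X^HX^H|X^HX^h
H/IV-1 aff III-1×III-2: X^hX^h
⇒ H over [I-1,I-2,II-1,II-2,II-3,III-1,III-2,III-3,IV-1]: 6 consistent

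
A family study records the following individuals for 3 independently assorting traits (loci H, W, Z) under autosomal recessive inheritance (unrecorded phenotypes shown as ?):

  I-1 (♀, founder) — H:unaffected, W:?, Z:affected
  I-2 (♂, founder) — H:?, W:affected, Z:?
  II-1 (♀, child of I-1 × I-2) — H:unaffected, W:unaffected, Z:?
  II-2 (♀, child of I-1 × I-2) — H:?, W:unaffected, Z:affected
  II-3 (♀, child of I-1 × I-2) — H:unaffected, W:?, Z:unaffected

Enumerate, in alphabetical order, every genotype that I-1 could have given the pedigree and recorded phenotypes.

I-1 ∈ {HH WW zz, HH Ww zz, Hh WW zz, Hh Ww zz}

H/I-1 un ·: HH|Hh
H/I-2 ? ·: HH|Hh|hh
H/II-1 un I-1×I-2: HH|Hh
H/II-2 ? I-1×I-2: HH|Hh|hh
H/II-3 un I-1×I-2: HH|Hh
⇒ H over [I-1,I-2,II-1,II-2,II-3]: 32 consistent
W/I-1 ? ·: WW|Ww
W/I-2 aff ·: ww
W/II-1 un I-1×I-2: Ww
W/II-2 un I-1×I-2: Ww
W/II-3 ? I-1×I-2: Ww|ww
⇒ W over [I-1,I-2,II-1,II-2,II-3]: 3 consistent
Z/I-1 aff ·: zz
Z/I-2 ? ·: Zz
Z/II-1 ? I-1×I-2: Zz|zz
Z/II-2 aff I-1×I-2: zz
Z/II-3 un I-1×I-2: Zz
⇒ Z over [I-1,I-2,II-1,II-2,II-3]: 2 consistent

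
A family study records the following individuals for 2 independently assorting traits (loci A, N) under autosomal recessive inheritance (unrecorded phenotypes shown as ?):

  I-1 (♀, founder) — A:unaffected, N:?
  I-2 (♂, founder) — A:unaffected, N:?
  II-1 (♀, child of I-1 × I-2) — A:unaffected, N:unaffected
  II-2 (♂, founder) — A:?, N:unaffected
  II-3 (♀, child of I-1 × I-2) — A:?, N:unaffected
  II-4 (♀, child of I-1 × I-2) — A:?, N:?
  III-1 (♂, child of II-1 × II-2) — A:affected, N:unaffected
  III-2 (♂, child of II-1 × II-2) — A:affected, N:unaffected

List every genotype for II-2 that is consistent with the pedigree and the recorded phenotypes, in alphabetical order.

A/I-1 un ·: AA|Aa
A/I-2 un ·: AA|Aa
A/II-1 un I-1×I-2: Aa
A/II-2 ? ·: Aa|aa
A/II-3 ? I-1×I-2: AA|Aa|aa
A/II-4 ? I-1×I-2: AA|Aa|aa
A/III-1 aff II-1×II-2: aa
A/III-2 aff II-1×II-2: aa
⇒ A over [I-1,I-2,II-1,II-2,II-3,II-4,III-1,III-2]: 34 consistent
N/I-1 ? ·: NN|Nn|nn
N/I-2 ? ·: NN|Nn|nn
N/II-1 un I-1×I-2: NN|Nn
N/II-2 un ·: NN|Nn
N/II-3 un I-1×I-2: NN|Nn
N/II-4 ? I-1×I-2: NN|Nn|nn
N/III-1 un II-1×II-2: NN|Nn
N/III-2 un II-1×II-2: NN|Nn
⇒ N over [I-1,I-2,II-1,II-2,II-3,II-4,III-1,III-2]: 235 consistent

II-2 ∈ {Aa NN, Aa Nn, aa NN, aa Nn}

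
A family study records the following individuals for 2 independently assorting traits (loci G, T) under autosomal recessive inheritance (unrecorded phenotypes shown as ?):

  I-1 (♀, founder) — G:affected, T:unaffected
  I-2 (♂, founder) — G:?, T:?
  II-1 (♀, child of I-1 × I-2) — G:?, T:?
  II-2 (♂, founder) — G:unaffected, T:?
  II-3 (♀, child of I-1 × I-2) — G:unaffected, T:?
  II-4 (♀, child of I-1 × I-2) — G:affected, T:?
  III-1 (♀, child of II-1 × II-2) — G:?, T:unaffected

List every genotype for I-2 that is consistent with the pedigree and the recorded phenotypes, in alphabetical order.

I-2 ∈ {Gg TT, Gg Tt, Gg tt}

G/I-1 aff ·: gg
G/I-2 ? ·: Gg
G/II-1 ? I-1×I-2: Gg|gg
G/II-2 un ·: GG|Gg
G/II-3 un I-1×I-2: Gg
G/II-4 aff I-1×I-2: gg
G/III-1 ? II-1×II-2: GG|Gg|gg
⇒ G over [I-1,I-2,II-1,II-2,II-3,II-4,III-1]: 8 consistent
T/I-1 un ·: TT|Tt
T/I-2 ? ·: TT|Tt|tt
T/II-1 ? I-1×I-2: TT|Tt|tt
T/II-2 ? ·: TT|Tt|tt
T/II-3 ? I-1×I-2: TT|Tt|tt
T/II-4 ? I-1×I-2: TT|Tt|tt
T/III-1 un II-1×II-2: TT|Tt
⇒ T over [I-1,I-2,II-1,II-2,II-3,II-4,III-1]: 208 consistent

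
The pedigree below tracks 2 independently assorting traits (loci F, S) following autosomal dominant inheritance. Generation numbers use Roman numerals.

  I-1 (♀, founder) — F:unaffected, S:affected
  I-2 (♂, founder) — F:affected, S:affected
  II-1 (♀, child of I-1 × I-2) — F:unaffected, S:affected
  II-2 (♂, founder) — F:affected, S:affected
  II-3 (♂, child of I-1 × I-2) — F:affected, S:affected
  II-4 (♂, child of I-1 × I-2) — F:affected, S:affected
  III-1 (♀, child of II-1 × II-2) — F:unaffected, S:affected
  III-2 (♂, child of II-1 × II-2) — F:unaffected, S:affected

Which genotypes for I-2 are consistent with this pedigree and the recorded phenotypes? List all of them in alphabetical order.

I-2 ∈ {Ff SS, Ff Ss}

F/I-1 un ·: ff
F/I-2 aff ·: Ff
F/II-1 un I-1×I-2: ff
F/II-2 aff ·: Ff
F/II-3 aff I-1×I-2: Ff
F/II-4 aff I-1×I-2: Ff
F/III-1 un II-1×II-2: ff
F/III-2 un II-1×II-2: ff
⇒ F over [I-1,I-2,II-1,II-2,II-3,II-4,III-1,III-2]: 1 consistent
S/I-1 aff ·: Ss|SS
S/I-2 aff ·: Ss|SS
S/II-1 aff I-1×I-2: Ss|SS
S/II-2 aff ·: Ss|SS
S/II-3 aff I-1×I-2: Ss|SS
S/II-4 aff I-1×I-2: Ss|SS
S/III-1 aff II-1×II-2: Ss|SS
S/III-2 aff II-1×II-2: Ss|SS
⇒ S over [I-1,I-2,II-1,II-2,II-3,II-4,III-1,III-2]: 161 consistent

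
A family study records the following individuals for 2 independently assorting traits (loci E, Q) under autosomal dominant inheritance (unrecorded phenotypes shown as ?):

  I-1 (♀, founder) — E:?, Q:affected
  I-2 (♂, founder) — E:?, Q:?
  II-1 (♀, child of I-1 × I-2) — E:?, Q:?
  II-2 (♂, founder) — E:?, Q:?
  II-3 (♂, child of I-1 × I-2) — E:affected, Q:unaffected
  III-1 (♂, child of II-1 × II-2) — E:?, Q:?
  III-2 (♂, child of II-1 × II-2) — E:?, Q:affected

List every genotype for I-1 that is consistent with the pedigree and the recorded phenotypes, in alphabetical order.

E/I-1 ? ·: ee|Ee|EE
E/I-2 ? ·: ee|Ee|EE
E/II-1 ? I-1×I-2: ee|Ee|EE
E/II-2 ? ·: ee|Ee|EE
E/II-3 aff I-1×I-2: Ee|EE
E/III-1 ? II-1×II-2: ee|Ee|EE
E/III-2 ? II-1×II-2: ee|Ee|EE
⇒ E over [I-1,I-2,II-1,II-2,II-3,III-1,III-2]: 236 consistent
Q/I-1 aff ·: Qq
Q/I-2 ? ·: qq|Qq
Q/II-1 ? I-1×I-2: qq|Qq|QQ
Q/II-2 ? ·: qq|Qq|QQ
Q/II-3 un I-1×I-2: qq
Q/III-1 ? II-1×II-2: qq|Qq|QQ
Q/III-2 aff II-1×II-2: Qq|QQ
⇒ Q over [I-1,I-2,II-1,II-2,II-3,III-1,III-2]: 36 consistent

I-1 ∈ {EE Qq, Ee Qq, ee Qq}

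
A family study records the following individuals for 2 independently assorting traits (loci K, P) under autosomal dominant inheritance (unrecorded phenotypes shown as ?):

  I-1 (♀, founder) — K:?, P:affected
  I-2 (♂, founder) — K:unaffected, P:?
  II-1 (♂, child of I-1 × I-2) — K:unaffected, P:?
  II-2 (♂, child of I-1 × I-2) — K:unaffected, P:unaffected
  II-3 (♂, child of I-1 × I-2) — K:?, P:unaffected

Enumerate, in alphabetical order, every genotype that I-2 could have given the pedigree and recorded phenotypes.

I-2 ∈ {kk Pp, kk pp}

K/I-1 ? ·: kk|Kk
K/I-2 un ·: kk
K/II-1 un I-1×I-2: kk
K/II-2 un I-1×I-2: kk
K/II-3 ? I-1×I-2: kk|Kk
⇒ K over [I-1,I-2,II-1,II-2,II-3]: 3 consistent
P/I-1 aff ·: Pp
P/I-2 ? ·: pp|Pp
P/II-1 ? I-1×I-2: pp|Pp|PP
P/II-2 un I-1×I-2: pp
P/II-3 un I-1×I-2: pp
⇒ P over [I-1,I-2,II-1,II-2,II-3]: 5 consistent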